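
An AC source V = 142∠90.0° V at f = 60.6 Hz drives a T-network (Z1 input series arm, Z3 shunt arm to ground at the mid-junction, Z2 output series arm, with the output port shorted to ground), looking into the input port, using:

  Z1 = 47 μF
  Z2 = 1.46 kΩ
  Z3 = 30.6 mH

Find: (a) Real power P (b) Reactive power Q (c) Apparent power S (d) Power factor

Step 1 — Angular frequency: ω = 2π·f = 2π·60.6 = 380.8 rad/s.
Step 2 — Component impedances:
  Z1: Z = 1/(jωC) = -j/(ω·C) = 0 - j55.88 Ω
  Z2: Z = R = 1460 Ω
  Z3: Z = jωL = j·380.8·0.0306 = 0 + j11.65 Ω
Step 3 — With the output port shorted to ground, the output series arm Z2 runs from the junction to ground; the shunt arm Z3 also runs from the junction to ground. They appear in parallel: Z3 || Z2 = 0.09298 + j11.65 Ω.
Step 4 — Series with input arm Z1: Z_in = Z1 + (Z3 || Z2) = 0.09298 - j44.23 Ω = 44.23∠-89.9° Ω.
Step 5 — Source phasor: V = 142∠90.0° V = 0 + j142 V.
Step 6 — Current: I = V / Z = -3.211 + j0.006749 A = 3.211∠179.9° A.
Step 7 — Complex power: S = V·I* = 0.9584 - j455.9 VA.
Step 8 — Real power: P = Re(S) = 0.9584 W.
Step 9 — Reactive power: Q = Im(S) = -455.9 VAR.
Step 10 — Apparent power: |S| = 455.9 VA.
Step 11 — Power factor: PF = P/|S| = 0.002102 (leading).

(a) P = 0.9584 W  (b) Q = -455.9 VAR  (c) S = 455.9 VA  (d) PF = 0.002102 (leading)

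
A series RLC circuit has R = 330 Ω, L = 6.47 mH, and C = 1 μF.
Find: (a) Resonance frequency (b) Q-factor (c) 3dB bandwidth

Step 1 — Resonance: ω₀ = 1/√(LC) = 1/√(0.00647·1e-06) = 1.243e+04 rad/s.
Step 2 — f₀ = ω₀/(2π) = 1979 Hz.
Step 3 — Series Q: Q = ω₀L/R = 1.243e+04·0.00647/330 = 0.2437.
Step 4 — Bandwidth: Δω = ω₀/Q = 5.1e+04 rad/s; BW = Δω/(2π) = 8118 Hz.

(a) f₀ = 1979 Hz  (b) Q = 0.2437  (c) BW = 8118 Hz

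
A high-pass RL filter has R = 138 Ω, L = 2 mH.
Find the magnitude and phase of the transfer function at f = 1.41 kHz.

Step 1 — Angular frequency: ω = 2π·1410 = 8859 rad/s.
Step 2 — Transfer function: H(jω) = jωL/(R + jωL).
Step 3 — Numerator jωL = j·17.72; denominator R + jωL = 138 + j17.72.
Step 4 — H = 0.01622 + j0.1263.
Step 5 — Magnitude: |H| = 0.1274 (-17.9 dB); phase: φ = 82.7°.

|H| = 0.1274 (-17.9 dB), φ = 82.7°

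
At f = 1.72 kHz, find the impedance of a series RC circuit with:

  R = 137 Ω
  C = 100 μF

Step 1 — Angular frequency: ω = 2π·f = 2π·1720 = 1.081e+04 rad/s.
Step 2 — Component impedances:
  R: Z = R = 137 Ω
  C: Z = 1/(jωC) = -j/(ω·C) = 0 - j0.9253 Ω
Step 3 — Series combination: Z_total = R + C = 137 - j0.9253 Ω = 137∠-0.4° Ω.

Z = 137 - j0.9253 Ω = 137∠-0.4° Ω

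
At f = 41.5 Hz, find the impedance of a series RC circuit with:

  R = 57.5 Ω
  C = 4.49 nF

Step 1 — Angular frequency: ω = 2π·f = 2π·41.5 = 260.8 rad/s.
Step 2 — Component impedances:
  R: Z = R = 57.5 Ω
  C: Z = 1/(jωC) = -j/(ω·C) = 0 - j8.541e+05 Ω
Step 3 — Series combination: Z_total = R + C = 57.5 - j8.541e+05 Ω = 8.541e+05∠-90.0° Ω.

Z = 57.5 - j8.541e+05 Ω = 8.541e+05∠-90.0° Ω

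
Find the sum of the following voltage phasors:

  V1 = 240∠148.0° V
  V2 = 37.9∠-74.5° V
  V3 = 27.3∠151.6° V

Step 1 — Convert each phasor to rectangular form:
  V1 = 240·(cos(148.0°) + j·sin(148.0°)) = -203.5 + j127.2 V
  V2 = 37.9·(cos(-74.5°) + j·sin(-74.5°)) = 10.13 - j36.52 V
  V3 = 27.3·(cos(151.6°) + j·sin(151.6°)) = -24.01 + j12.98 V
Step 2 — Sum components: V_total = -217.4 + j103.6 V.
Step 3 — Convert to polar: |V_total| = 240.9 V, ∠V_total = 154.5°.

V_total = 240.9∠154.5° V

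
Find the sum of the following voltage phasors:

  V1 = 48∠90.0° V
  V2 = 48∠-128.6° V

Step 1 — Convert each phasor to rectangular form:
  V1 = 48·(cos(90.0°) + j·sin(90.0°)) = 0 + j48 V
  V2 = 48·(cos(-128.6°) + j·sin(-128.6°)) = -29.95 - j37.51 V
Step 2 — Sum components: V_total = -29.95 + j10.49 V.
Step 3 — Convert to polar: |V_total| = 31.73 V, ∠V_total = 160.7°.

V_total = 31.73∠160.7° V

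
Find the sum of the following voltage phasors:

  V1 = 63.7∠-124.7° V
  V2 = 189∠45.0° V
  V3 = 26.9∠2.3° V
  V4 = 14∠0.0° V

Step 1 — Convert each phasor to rectangular form:
  V1 = 63.7·(cos(-124.7°) + j·sin(-124.7°)) = -36.26 - j52.37 V
  V2 = 189·(cos(45.0°) + j·sin(45.0°)) = 133.6 + j133.6 V
  V3 = 26.9·(cos(2.3°) + j·sin(2.3°)) = 26.88 + j1.08 V
  V4 = 14·(cos(0.0°) + j·sin(0.0°)) = 14 V
Step 2 — Sum components: V_total = 138.3 + j82.35 V.
Step 3 — Convert to polar: |V_total| = 160.9 V, ∠V_total = 30.8°.

V_total = 160.9∠30.8° V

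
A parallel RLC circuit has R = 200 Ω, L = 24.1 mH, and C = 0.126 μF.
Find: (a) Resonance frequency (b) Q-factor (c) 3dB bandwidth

Step 1 — Resonance: ω₀ = 1/√(LC) = 1/√(0.0241·1.26e-07) = 1.815e+04 rad/s.
Step 2 — f₀ = ω₀/(2π) = 2888 Hz.
Step 3 — Parallel Q: Q = R/(ω₀L) = 200/(1.815e+04·0.0241) = 0.4573.
Step 4 — Bandwidth: Δω = ω₀/Q = 3.968e+04 rad/s; BW = Δω/(2π) = 6316 Hz.

(a) f₀ = 2888 Hz  (b) Q = 0.4573  (c) BW = 6316 Hz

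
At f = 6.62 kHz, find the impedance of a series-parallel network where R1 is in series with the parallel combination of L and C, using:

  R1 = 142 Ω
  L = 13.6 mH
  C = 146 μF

Step 1 — Angular frequency: ω = 2π·f = 2π·6620 = 4.159e+04 rad/s.
Step 2 — Component impedances:
  R1: Z = R = 142 Ω
  L: Z = jωL = j·4.159e+04·0.0136 = 0 + j565.7 Ω
  C: Z = 1/(jωC) = -j/(ω·C) = 0 - j0.1647 Ω
Step 3 — Parallel branch: L || C = 1/(1/L + 1/C) = 0 - j0.1647 Ω.
Step 4 — Series with R1: Z_total = R1 + (L || C) = 142 - j0.1647 Ω = 142∠-0.1° Ω.

Z = 142 - j0.1647 Ω = 142∠-0.1° Ω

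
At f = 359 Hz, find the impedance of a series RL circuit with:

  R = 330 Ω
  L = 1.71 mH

Step 1 — Angular frequency: ω = 2π·f = 2π·359 = 2256 rad/s.
Step 2 — Component impedances:
  R: Z = R = 330 Ω
  L: Z = jωL = j·2256·0.00171 = 0 + j3.857 Ω
Step 3 — Series combination: Z_total = R + L = 330 + j3.857 Ω = 330∠0.7° Ω.

Z = 330 + j3.857 Ω = 330∠0.7° Ω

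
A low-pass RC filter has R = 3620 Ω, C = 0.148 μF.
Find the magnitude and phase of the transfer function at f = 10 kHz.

Step 1 — Angular frequency: ω = 2π·1e+04 = 6.283e+04 rad/s.
Step 2 — Transfer function: H(jω) = 1/(1 + jωRC).
Step 3 — Denominator: 1 + jωRC = 1 + j·6.283e+04·3620·1.48e-07 = 1 + j33.66.
Step 4 — H = 0.0008817 - j0.02968.
Step 5 — Magnitude: |H| = 0.02969 (-30.5 dB); phase: φ = -88.3°.

|H| = 0.02969 (-30.5 dB), φ = -88.3°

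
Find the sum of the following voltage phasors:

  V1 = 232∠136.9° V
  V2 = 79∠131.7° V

Step 1 — Convert each phasor to rectangular form:
  V1 = 232·(cos(136.9°) + j·sin(136.9°)) = -169.4 + j158.5 V
  V2 = 79·(cos(131.7°) + j·sin(131.7°)) = -52.55 + j58.98 V
Step 2 — Sum components: V_total = -222 + j217.5 V.
Step 3 — Convert to polar: |V_total| = 310.8 V, ∠V_total = 135.6°.

V_total = 310.8∠135.6° V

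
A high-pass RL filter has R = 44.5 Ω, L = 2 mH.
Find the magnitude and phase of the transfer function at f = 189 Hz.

Step 1 — Angular frequency: ω = 2π·189 = 1188 rad/s.
Step 2 — Transfer function: H(jω) = jωL/(R + jωL).
Step 3 — Numerator jωL = j·2.375; denominator R + jωL = 44.5 + j2.375.
Step 4 — H = 0.00284 + j0.05322.
Step 5 — Magnitude: |H| = 0.0533 (-25.5 dB); phase: φ = 86.9°.

|H| = 0.0533 (-25.5 dB), φ = 86.9°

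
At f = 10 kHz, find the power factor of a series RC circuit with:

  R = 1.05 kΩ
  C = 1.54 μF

Step 1 — Angular frequency: ω = 2π·f = 2π·1e+04 = 6.283e+04 rad/s.
Step 2 — Component impedances:
  R: Z = R = 1050 Ω
  C: Z = 1/(jωC) = -j/(ω·C) = 0 - j10.33 Ω
Step 3 — Series combination: Z_total = R + C = 1050 - j10.33 Ω = 1050∠-0.6° Ω.
Step 4 — Power factor: PF = cos(φ) = Re(Z)/|Z| = 1050/1050 = 1.
Step 5 — Type: Im(Z) = -10.33 ⇒ leading (phase φ = -0.6°).

PF = 1 (leading, φ = -0.6°)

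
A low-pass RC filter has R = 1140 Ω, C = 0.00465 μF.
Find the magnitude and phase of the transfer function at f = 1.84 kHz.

Step 1 — Angular frequency: ω = 2π·1840 = 1.156e+04 rad/s.
Step 2 — Transfer function: H(jω) = 1/(1 + jωRC).
Step 3 — Denominator: 1 + jωRC = 1 + j·1.156e+04·1140·4.65e-09 = 1 + j0.06129.
Step 4 — H = 0.9963 - j0.06106.
Step 5 — Magnitude: |H| = 0.9981 (-0.0 dB); phase: φ = -3.5°.

|H| = 0.9981 (-0.0 dB), φ = -3.5°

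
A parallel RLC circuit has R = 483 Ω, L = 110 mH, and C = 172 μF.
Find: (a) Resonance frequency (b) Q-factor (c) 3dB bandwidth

Step 1 — Resonance: ω₀ = 1/√(LC) = 1/√(0.11·0.000172) = 229.9 rad/s.
Step 2 — f₀ = ω₀/(2π) = 36.59 Hz.
Step 3 — Parallel Q: Q = R/(ω₀L) = 483/(229.9·0.11) = 19.1.
Step 4 — Bandwidth: Δω = ω₀/Q = 12.04 rad/s; BW = Δω/(2π) = 1.916 Hz.

(a) f₀ = 36.59 Hz  (b) Q = 19.1  (c) BW = 1.916 Hz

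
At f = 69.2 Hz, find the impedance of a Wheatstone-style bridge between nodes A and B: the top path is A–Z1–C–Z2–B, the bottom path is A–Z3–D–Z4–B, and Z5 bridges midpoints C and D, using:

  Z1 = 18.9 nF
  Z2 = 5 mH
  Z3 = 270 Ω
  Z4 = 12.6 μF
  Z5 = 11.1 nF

Step 1 — Angular frequency: ω = 2π·f = 2π·69.2 = 434.8 rad/s.
Step 2 — Component impedances:
  Z1: Z = 1/(jωC) = -j/(ω·C) = 0 - j1.217e+05 Ω
  Z2: Z = jωL = j·434.8·0.005 = 0 + j2.174 Ω
  Z3: Z = R = 270 Ω
  Z4: Z = 1/(jωC) = -j/(ω·C) = 0 - j182.5 Ω
  Z5: Z = 1/(jωC) = -j/(ω·C) = 0 - j2.072e+05 Ω
Step 3 — Bridge requires nodal analysis (the Z5 bridge couples midpoints C and D, so the two paths cannot be reduced to a simple series/parallel combination). Setting node B to ground and injecting 1 A at node A, the 3-node admittance system at A, C, D solves to V_A = Z_AB = 269.2 - j182.7 Ω = 325.3∠-34.2° Ω.

Z = 269.2 - j182.7 Ω = 325.3∠-34.2° Ω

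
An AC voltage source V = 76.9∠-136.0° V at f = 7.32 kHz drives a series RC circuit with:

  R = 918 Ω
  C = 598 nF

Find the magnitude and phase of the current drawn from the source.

Step 1 — Angular frequency: ω = 2π·f = 2π·7320 = 4.599e+04 rad/s.
Step 2 — Component impedances:
  R: Z = R = 918 Ω
  C: Z = 1/(jωC) = -j/(ω·C) = 0 - j36.36 Ω
Step 3 — Series combination: Z_total = R + C = 918 - j36.36 Ω = 918.7∠-2.3° Ω.
Step 4 — Source phasor: V = 76.9∠-136.0° V = -55.32 - j53.42 V.
Step 5 — Ohm's law: I = V / Z_total = (-55.32 - j53.42) / (918 - j36.36) = -0.05786 - j0.06048 A.
Step 6 — Convert to polar: |I| = 0.0837 A, ∠I = -133.7°.

I = 0.0837∠-133.7° A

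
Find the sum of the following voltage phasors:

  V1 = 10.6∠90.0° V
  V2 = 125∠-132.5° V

Step 1 — Convert each phasor to rectangular form:
  V1 = 10.6·(cos(90.0°) + j·sin(90.0°)) = 0 + j10.6 V
  V2 = 125·(cos(-132.5°) + j·sin(-132.5°)) = -84.45 - j92.16 V
Step 2 — Sum components: V_total = -84.45 - j81.56 V.
Step 3 — Convert to polar: |V_total| = 117.4 V, ∠V_total = -136.0°.

V_total = 117.4∠-136.0° V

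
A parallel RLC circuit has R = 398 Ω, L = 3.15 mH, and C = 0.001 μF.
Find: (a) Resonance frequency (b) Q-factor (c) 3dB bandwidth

Step 1 — Resonance: ω₀ = 1/√(LC) = 1/√(0.00315·1e-09) = 5.634e+05 rad/s.
Step 2 — f₀ = ω₀/(2π) = 8.967e+04 Hz.
Step 3 — Parallel Q: Q = R/(ω₀L) = 398/(5.634e+05·0.00315) = 0.2242.
Step 4 — Bandwidth: Δω = ω₀/Q = 2.513e+06 rad/s; BW = Δω/(2π) = 3.999e+05 Hz.

(a) f₀ = 8.967e+04 Hz  (b) Q = 0.2242  (c) BW = 3.999e+05 Hz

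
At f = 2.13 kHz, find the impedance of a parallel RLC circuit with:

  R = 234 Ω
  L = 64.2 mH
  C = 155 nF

Step 1 — Angular frequency: ω = 2π·f = 2π·2130 = 1.338e+04 rad/s.
Step 2 — Component impedances:
  R: Z = R = 234 Ω
  L: Z = jωL = j·1.338e+04·0.0642 = 0 + j859.2 Ω
  C: Z = 1/(jωC) = -j/(ω·C) = 0 - j482.1 Ω
Step 3 — Parallel combination: 1/Z_total = 1/R + 1/L + 1/C; Z_total = 223.8 - j47.69 Ω = 228.9∠-12.0° Ω.

Z = 223.8 - j47.69 Ω = 228.9∠-12.0° Ω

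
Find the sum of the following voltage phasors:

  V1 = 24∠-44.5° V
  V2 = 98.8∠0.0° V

Step 1 — Convert each phasor to rectangular form:
  V1 = 24·(cos(-44.5°) + j·sin(-44.5°)) = 17.12 - j16.82 V
  V2 = 98.8·(cos(0.0°) + j·sin(0.0°)) = 98.8 V
Step 2 — Sum components: V_total = 115.9 - j16.82 V.
Step 3 — Convert to polar: |V_total| = 117.1 V, ∠V_total = -8.3°.

V_total = 117.1∠-8.3° V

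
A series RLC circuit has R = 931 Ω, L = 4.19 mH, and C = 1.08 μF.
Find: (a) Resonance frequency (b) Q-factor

Step 1 — Resonance condition Im(Z)=0 gives ω₀ = 1/√(LC).
Step 2 — ω₀ = 1/√(0.00419·1.08e-06) = 1.487e+04 rad/s.
Step 3 — f₀ = ω₀/(2π) = 2366 Hz.
Step 4 — Series Q: Q = ω₀L/R = 1.487e+04·0.00419/931 = 0.0669.

(a) f₀ = 2366 Hz  (b) Q = 0.0669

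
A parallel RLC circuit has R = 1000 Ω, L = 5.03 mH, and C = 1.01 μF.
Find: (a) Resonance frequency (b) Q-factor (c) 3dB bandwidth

Step 1 — Resonance: ω₀ = 1/√(LC) = 1/√(0.00503·1.01e-06) = 1.403e+04 rad/s.
Step 2 — f₀ = ω₀/(2π) = 2233 Hz.
Step 3 — Parallel Q: Q = R/(ω₀L) = 1000/(1.403e+04·0.00503) = 14.17.
Step 4 — Bandwidth: Δω = ω₀/Q = 990.1 rad/s; BW = Δω/(2π) = 157.6 Hz.

(a) f₀ = 2233 Hz  (b) Q = 14.17  (c) BW = 157.6 Hz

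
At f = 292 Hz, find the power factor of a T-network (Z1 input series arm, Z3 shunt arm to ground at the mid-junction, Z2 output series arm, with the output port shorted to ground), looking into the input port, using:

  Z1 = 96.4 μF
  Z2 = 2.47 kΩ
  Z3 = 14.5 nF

Step 1 — Angular frequency: ω = 2π·f = 2π·292 = 1835 rad/s.
Step 2 — Component impedances:
  Z1: Z = 1/(jωC) = -j/(ω·C) = 0 - j5.654 Ω
  Z2: Z = R = 2470 Ω
  Z3: Z = 1/(jωC) = -j/(ω·C) = 0 - j3.759e+04 Ω
Step 3 — With the output port shorted to ground, the output series arm Z2 runs from the junction to ground; the shunt arm Z3 also runs from the junction to ground. They appear in parallel: Z3 || Z2 = 2459 - j161.6 Ω.
Step 4 — Series with input arm Z1: Z_in = Z1 + (Z3 || Z2) = 2459 - j167.3 Ω = 2465∠-3.9° Ω.
Step 5 — Power factor: PF = cos(φ) = Re(Z)/|Z| = 2459.4/2465.1 = 0.9977.
Step 6 — Type: Im(Z) = -167.3 ⇒ leading (phase φ = -3.9°).

PF = 0.9977 (leading, φ = -3.9°)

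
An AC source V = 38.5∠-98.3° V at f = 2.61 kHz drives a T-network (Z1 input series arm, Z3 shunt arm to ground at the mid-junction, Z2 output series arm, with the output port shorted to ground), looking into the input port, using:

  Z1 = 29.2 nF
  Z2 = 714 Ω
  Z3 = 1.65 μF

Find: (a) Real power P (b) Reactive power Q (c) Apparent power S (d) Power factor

Step 1 — Angular frequency: ω = 2π·f = 2π·2610 = 1.64e+04 rad/s.
Step 2 — Component impedances:
  Z1: Z = 1/(jωC) = -j/(ω·C) = 0 - j2088 Ω
  Z2: Z = R = 714 Ω
  Z3: Z = 1/(jωC) = -j/(ω·C) = 0 - j36.96 Ω
Step 3 — With the output port shorted to ground, the output series arm Z2 runs from the junction to ground; the shunt arm Z3 also runs from the junction to ground. They appear in parallel: Z3 || Z2 = 1.908 - j36.86 Ω.
Step 4 — Series with input arm Z1: Z_in = Z1 + (Z3 || Z2) = 1.908 - j2125 Ω = 2125∠-89.9° Ω.
Step 5 — Source phasor: V = 38.5∠-98.3° V = -5.558 - j38.1 V.
Step 6 — Current: I = V / Z = 0.01792 - j0.002631 A = 0.01812∠-8.4° A.
Step 7 — Complex power: S = V·I* = 0.0006261 - j0.6975 VA.
Step 8 — Real power: P = Re(S) = 0.0006261 W.
Step 9 — Reactive power: Q = Im(S) = -0.6975 VAR.
Step 10 — Apparent power: |S| = 0.6975 VA.
Step 11 — Power factor: PF = P/|S| = 0.0008977 (leading).

(a) P = 0.0006261 W  (b) Q = -0.6975 VAR  (c) S = 0.6975 VA  (d) PF = 0.0008977 (leading)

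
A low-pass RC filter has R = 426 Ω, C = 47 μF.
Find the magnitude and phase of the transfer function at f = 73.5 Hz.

Step 1 — Angular frequency: ω = 2π·73.5 = 461.8 rad/s.
Step 2 — Transfer function: H(jω) = 1/(1 + jωRC).
Step 3 — Denominator: 1 + jωRC = 1 + j·461.8·426·4.7e-05 = 1 + j9.246.
Step 4 — H = 0.01156 - j0.1069.
Step 5 — Magnitude: |H| = 0.1075 (-19.4 dB); phase: φ = -83.8°.

|H| = 0.1075 (-19.4 dB), φ = -83.8°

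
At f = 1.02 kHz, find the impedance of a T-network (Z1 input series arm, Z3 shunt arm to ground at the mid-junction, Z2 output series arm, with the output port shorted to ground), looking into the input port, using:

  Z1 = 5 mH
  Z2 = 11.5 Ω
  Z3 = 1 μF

Step 1 — Angular frequency: ω = 2π·f = 2π·1020 = 6409 rad/s.
Step 2 — Component impedances:
  Z1: Z = jωL = j·6409·0.005 = 0 + j32.04 Ω
  Z2: Z = R = 11.5 Ω
  Z3: Z = 1/(jωC) = -j/(ω·C) = 0 - j156 Ω
Step 3 — With the output port shorted to ground, the output series arm Z2 runs from the junction to ground; the shunt arm Z3 also runs from the junction to ground. They appear in parallel: Z3 || Z2 = 11.44 - j0.843 Ω.
Step 4 — Series with input arm Z1: Z_in = Z1 + (Z3 || Z2) = 11.44 + j31.2 Ω = 33.23∠69.9° Ω.

Z = 11.44 + j31.2 Ω = 33.23∠69.9° Ω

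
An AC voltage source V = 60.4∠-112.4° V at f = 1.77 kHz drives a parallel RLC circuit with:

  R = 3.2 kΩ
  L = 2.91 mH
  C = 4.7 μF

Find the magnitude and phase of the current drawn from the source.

Step 1 — Angular frequency: ω = 2π·f = 2π·1770 = 1.112e+04 rad/s.
Step 2 — Component impedances:
  R: Z = R = 3200 Ω
  L: Z = jωL = j·1.112e+04·0.00291 = 0 + j32.36 Ω
  C: Z = 1/(jωC) = -j/(ω·C) = 0 - j19.13 Ω
Step 3 — Parallel combination: 1/Z_total = 1/R + 1/L + 1/C; Z_total = 0.6841 - j46.78 Ω = 46.79∠-89.2° Ω.
Step 4 — Source phasor: V = 60.4∠-112.4° V = -23.02 - j55.84 V.
Step 5 — Ohm's law: I = V / Z_total = (-23.02 - j55.84) / (0.6841 - j46.78) = 1.186 - j0.5093 A.
Step 6 — Convert to polar: |I| = 1.291 A, ∠I = -23.2°.

I = 1.291∠-23.2° A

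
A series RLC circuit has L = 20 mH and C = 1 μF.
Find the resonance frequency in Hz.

Step 1 — Resonance condition Im(Z)=0 gives ω₀ = 1/√(LC).
Step 2 — ω₀ = 1/√(0.02·1e-06) = 7071 rad/s.
Step 3 — f₀ = ω₀/(2π) = 1125 Hz.

f₀ = 1125 Hz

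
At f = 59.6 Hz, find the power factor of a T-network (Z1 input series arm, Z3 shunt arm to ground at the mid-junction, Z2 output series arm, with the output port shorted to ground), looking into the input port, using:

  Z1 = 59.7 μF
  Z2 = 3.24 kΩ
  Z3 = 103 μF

Step 1 — Angular frequency: ω = 2π·f = 2π·59.6 = 374.5 rad/s.
Step 2 — Component impedances:
  Z1: Z = 1/(jωC) = -j/(ω·C) = 0 - j44.73 Ω
  Z2: Z = R = 3240 Ω
  Z3: Z = 1/(jωC) = -j/(ω·C) = 0 - j25.93 Ω
Step 3 — With the output port shorted to ground, the output series arm Z2 runs from the junction to ground; the shunt arm Z3 also runs from the junction to ground. They appear in parallel: Z3 || Z2 = 0.2074 - j25.92 Ω.
Step 4 — Series with input arm Z1: Z_in = Z1 + (Z3 || Z2) = 0.2074 - j70.65 Ω = 70.65∠-89.8° Ω.
Step 5 — Power factor: PF = cos(φ) = Re(Z)/|Z| = 0.2074/70.65 = 0.002936.
Step 6 — Type: Im(Z) = -70.65 ⇒ leading (phase φ = -89.8°).

PF = 0.002936 (leading, φ = -89.8°)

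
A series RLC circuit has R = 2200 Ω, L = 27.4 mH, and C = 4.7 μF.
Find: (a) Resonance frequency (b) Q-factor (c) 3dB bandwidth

Step 1 — Resonance condition Im(Z)=0 gives ω₀ = 1/√(LC).
Step 2 — ω₀ = 1/√(0.0274·4.7e-06) = 2787 rad/s.
Step 3 — f₀ = ω₀/(2π) = 443.5 Hz.
Step 4 — Series Q: Q = ω₀L/R = 2787·0.0274/2200 = 0.03471.
Step 5 — 3dB bandwidth: Δω = ω₀/Q = 8.029e+04 rad/s; BW = Δω/(2π) = 1.278e+04 Hz.

(a) f₀ = 443.5 Hz  (b) Q = 0.03471  (c) BW = 1.278e+04 Hz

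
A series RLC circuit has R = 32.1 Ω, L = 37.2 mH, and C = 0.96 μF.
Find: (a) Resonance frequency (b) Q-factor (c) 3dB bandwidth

Step 1 — Resonance: ω₀ = 1/√(LC) = 1/√(0.0372·9.6e-07) = 5292 rad/s.
Step 2 — f₀ = ω₀/(2π) = 842.2 Hz.
Step 3 — Series Q: Q = ω₀L/R = 5292·0.0372/32.1 = 6.132.
Step 4 — Bandwidth: Δω = ω₀/Q = 862.9 rad/s; BW = Δω/(2π) = 137.3 Hz.

(a) f₀ = 842.2 Hz  (b) Q = 6.132  (c) BW = 137.3 Hz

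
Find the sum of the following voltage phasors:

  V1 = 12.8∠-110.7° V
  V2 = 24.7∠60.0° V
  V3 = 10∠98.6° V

Step 1 — Convert each phasor to rectangular form:
  V1 = 12.8·(cos(-110.7°) + j·sin(-110.7°)) = -4.524 - j11.97 V
  V2 = 24.7·(cos(60.0°) + j·sin(60.0°)) = 12.35 + j21.39 V
  V3 = 10·(cos(98.6°) + j·sin(98.6°)) = -1.495 + j9.888 V
Step 2 — Sum components: V_total = 6.33 + j19.3 V.
Step 3 — Convert to polar: |V_total| = 20.32 V, ∠V_total = 71.8°.

V_total = 20.32∠71.8° V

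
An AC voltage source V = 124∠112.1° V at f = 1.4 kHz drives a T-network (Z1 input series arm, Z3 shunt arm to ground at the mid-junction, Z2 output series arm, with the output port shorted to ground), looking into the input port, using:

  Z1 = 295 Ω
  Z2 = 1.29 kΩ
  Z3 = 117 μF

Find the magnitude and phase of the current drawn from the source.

Step 1 — Angular frequency: ω = 2π·f = 2π·1400 = 8796 rad/s.
Step 2 — Component impedances:
  Z1: Z = R = 295 Ω
  Z2: Z = R = 1290 Ω
  Z3: Z = 1/(jωC) = -j/(ω·C) = 0 - j0.9716 Ω
Step 3 — With the output port shorted to ground, the output series arm Z2 runs from the junction to ground; the shunt arm Z3 also runs from the junction to ground. They appear in parallel: Z3 || Z2 = 0.0007319 - j0.9716 Ω.
Step 4 — Series with input arm Z1: Z_in = Z1 + (Z3 || Z2) = 295 - j0.9716 Ω = 295∠-0.2° Ω.
Step 5 — Source phasor: V = 124∠112.1° V = -46.65 + j114.9 V.
Step 6 — Ohm's law: I = V / Z_total = (-46.65 + j114.9) / (295 - j0.9716) = -0.1594 + j0.3889 A.
Step 7 — Convert to polar: |I| = 0.4203 A, ∠I = 112.3°.

I = 0.4203∠112.3° A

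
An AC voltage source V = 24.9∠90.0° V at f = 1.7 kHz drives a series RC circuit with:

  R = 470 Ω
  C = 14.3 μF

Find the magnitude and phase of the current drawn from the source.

Step 1 — Angular frequency: ω = 2π·f = 2π·1700 = 1.068e+04 rad/s.
Step 2 — Component impedances:
  R: Z = R = 470 Ω
  C: Z = 1/(jωC) = -j/(ω·C) = 0 - j6.547 Ω
Step 3 — Series combination: Z_total = R + C = 470 - j6.547 Ω = 470∠-0.8° Ω.
Step 4 — Source phasor: V = 24.9∠90.0° V = 0 + j24.9 V.
Step 5 — Ohm's law: I = V / Z_total = (0 + j24.9) / (470 - j6.547) = -0.0007378 + j0.05297 A.
Step 6 — Convert to polar: |I| = 0.05297 A, ∠I = 90.8°.

I = 0.05297∠90.8° A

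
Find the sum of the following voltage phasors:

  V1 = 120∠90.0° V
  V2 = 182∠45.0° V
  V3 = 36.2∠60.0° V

Step 1 — Convert each phasor to rectangular form:
  V1 = 120·(cos(90.0°) + j·sin(90.0°)) = 0 + j120 V
  V2 = 182·(cos(45.0°) + j·sin(45.0°)) = 128.7 + j128.7 V
  V3 = 36.2·(cos(60.0°) + j·sin(60.0°)) = 18.1 + j31.35 V
Step 2 — Sum components: V_total = 146.8 + j280 V.
Step 3 — Convert to polar: |V_total| = 316.2 V, ∠V_total = 62.3°.

V_total = 316.2∠62.3° V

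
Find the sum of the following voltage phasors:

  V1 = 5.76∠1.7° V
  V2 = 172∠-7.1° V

Step 1 — Convert each phasor to rectangular form:
  V1 = 5.76·(cos(1.7°) + j·sin(1.7°)) = 5.757 + j0.1709 V
  V2 = 172·(cos(-7.1°) + j·sin(-7.1°)) = 170.7 - j21.26 V
Step 2 — Sum components: V_total = 176.4 - j21.09 V.
Step 3 — Convert to polar: |V_total| = 177.7 V, ∠V_total = -6.8°.

V_total = 177.7∠-6.8° V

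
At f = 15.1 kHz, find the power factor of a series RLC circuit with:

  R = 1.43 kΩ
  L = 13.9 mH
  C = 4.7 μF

Step 1 — Angular frequency: ω = 2π·f = 2π·1.51e+04 = 9.488e+04 rad/s.
Step 2 — Component impedances:
  R: Z = R = 1430 Ω
  L: Z = jωL = j·9.488e+04·0.0139 = 0 + j1319 Ω
  C: Z = 1/(jωC) = -j/(ω·C) = 0 - j2.243 Ω
Step 3 — Series combination: Z_total = R + L + C = 1430 + j1317 Ω = 1944∠42.6° Ω.
Step 4 — Power factor: PF = cos(φ) = Re(Z)/|Z| = 1430/1943.8 = 0.7357.
Step 5 — Type: Im(Z) = 1317 ⇒ lagging (phase φ = 42.6°).

PF = 0.7357 (lagging, φ = 42.6°)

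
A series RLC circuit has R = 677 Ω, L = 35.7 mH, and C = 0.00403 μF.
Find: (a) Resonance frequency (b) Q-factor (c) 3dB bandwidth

Step 1 — Resonance condition Im(Z)=0 gives ω₀ = 1/√(LC).
Step 2 — ω₀ = 1/√(0.0357·4.03e-09) = 8.337e+04 rad/s.
Step 3 — f₀ = ω₀/(2π) = 1.327e+04 Hz.
Step 4 — Series Q: Q = ω₀L/R = 8.337e+04·0.0357/677 = 4.396.
Step 5 — 3dB bandwidth: Δω = ω₀/Q = 1.896e+04 rad/s; BW = Δω/(2π) = 3018 Hz.

(a) f₀ = 1.327e+04 Hz  (b) Q = 4.396  (c) BW = 3018 Hz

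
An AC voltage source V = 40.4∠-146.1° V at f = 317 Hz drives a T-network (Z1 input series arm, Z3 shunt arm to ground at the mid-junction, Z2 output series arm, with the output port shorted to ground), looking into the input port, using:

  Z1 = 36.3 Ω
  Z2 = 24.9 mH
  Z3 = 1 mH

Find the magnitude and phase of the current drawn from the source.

Step 1 — Angular frequency: ω = 2π·f = 2π·317 = 1992 rad/s.
Step 2 — Component impedances:
  Z1: Z = R = 36.3 Ω
  Z2: Z = jωL = j·1992·0.0249 = 0 + j49.6 Ω
  Z3: Z = jωL = j·1992·0.001 = 0 + j1.992 Ω
Step 3 — With the output port shorted to ground, the output series arm Z2 runs from the junction to ground; the shunt arm Z3 also runs from the junction to ground. They appear in parallel: Z3 || Z2 = 0 + j1.915 Ω.
Step 4 — Series with input arm Z1: Z_in = Z1 + (Z3 || Z2) = 36.3 + j1.915 Ω = 36.35∠3.0° Ω.
Step 5 — Source phasor: V = 40.4∠-146.1° V = -33.53 - j22.53 V.
Step 6 — Ohm's law: I = V / Z_total = (-33.53 - j22.53) / (36.3 + j1.915) = -0.9539 - j0.5704 A.
Step 7 — Convert to polar: |I| = 1.111 A, ∠I = -149.1°.

I = 1.111∠-149.1° A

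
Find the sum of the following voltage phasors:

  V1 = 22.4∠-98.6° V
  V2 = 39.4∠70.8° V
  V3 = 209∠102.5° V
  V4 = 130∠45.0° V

Step 1 — Convert each phasor to rectangular form:
  V1 = 22.4·(cos(-98.6°) + j·sin(-98.6°)) = -3.35 - j22.15 V
  V2 = 39.4·(cos(70.8°) + j·sin(70.8°)) = 12.96 + j37.21 V
  V3 = 209·(cos(102.5°) + j·sin(102.5°)) = -45.24 + j204 V
  V4 = 130·(cos(45.0°) + j·sin(45.0°)) = 91.92 + j91.92 V
Step 2 — Sum components: V_total = 56.3 + j311 V.
Step 3 — Convert to polar: |V_total| = 316.1 V, ∠V_total = 79.7°.

V_total = 316.1∠79.7° V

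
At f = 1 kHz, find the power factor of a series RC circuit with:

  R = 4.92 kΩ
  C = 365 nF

Step 1 — Angular frequency: ω = 2π·f = 2π·1000 = 6283 rad/s.
Step 2 — Component impedances:
  R: Z = R = 4920 Ω
  C: Z = 1/(jωC) = -j/(ω·C) = 0 - j436 Ω
Step 3 — Series combination: Z_total = R + C = 4920 - j436 Ω = 4939∠-5.1° Ω.
Step 4 — Power factor: PF = cos(φ) = Re(Z)/|Z| = 4920/4939.3 = 0.9961.
Step 5 — Type: Im(Z) = -436 ⇒ leading (phase φ = -5.1°).

PF = 0.9961 (leading, φ = -5.1°)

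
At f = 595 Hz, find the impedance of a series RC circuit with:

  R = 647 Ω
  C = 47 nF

Step 1 — Angular frequency: ω = 2π·f = 2π·595 = 3738 rad/s.
Step 2 — Component impedances:
  R: Z = R = 647 Ω
  C: Z = 1/(jωC) = -j/(ω·C) = 0 - j5691 Ω
Step 3 — Series combination: Z_total = R + C = 647 - j5691 Ω = 5728∠-83.5° Ω.

Z = 647 - j5691 Ω = 5728∠-83.5° Ω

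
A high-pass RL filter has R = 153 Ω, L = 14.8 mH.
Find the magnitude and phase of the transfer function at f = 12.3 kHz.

Step 1 — Angular frequency: ω = 2π·1.23e+04 = 7.728e+04 rad/s.
Step 2 — Transfer function: H(jω) = jωL/(R + jωL).
Step 3 — Numerator jωL = j·1144; denominator R + jωL = 153 + j1144.
Step 4 — H = 0.9824 + j0.1314.
Step 5 — Magnitude: |H| = 0.9912 (-0.1 dB); phase: φ = 7.6°.

|H| = 0.9912 (-0.1 dB), φ = 7.6°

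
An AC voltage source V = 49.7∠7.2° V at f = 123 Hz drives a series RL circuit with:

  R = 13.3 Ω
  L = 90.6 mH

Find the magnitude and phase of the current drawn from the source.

Step 1 — Angular frequency: ω = 2π·f = 2π·123 = 772.8 rad/s.
Step 2 — Component impedances:
  R: Z = R = 13.3 Ω
  L: Z = jωL = j·772.8·0.0906 = 0 + j70.02 Ω
Step 3 — Series combination: Z_total = R + L = 13.3 + j70.02 Ω = 71.27∠79.2° Ω.
Step 4 — Source phasor: V = 49.7∠7.2° V = 49.31 + j6.229 V.
Step 5 — Ohm's law: I = V / Z_total = (49.31 + j6.229) / (13.3 + j70.02) = 0.215 - j0.6634 A.
Step 6 — Convert to polar: |I| = 0.6973 A, ∠I = -72.0°.

I = 0.6973∠-72.0° A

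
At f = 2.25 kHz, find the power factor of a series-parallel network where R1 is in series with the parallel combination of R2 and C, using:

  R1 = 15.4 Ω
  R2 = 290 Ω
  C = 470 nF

Step 1 — Angular frequency: ω = 2π·f = 2π·2250 = 1.414e+04 rad/s.
Step 2 — Component impedances:
  R1: Z = R = 15.4 Ω
  R2: Z = R = 290 Ω
  C: Z = 1/(jωC) = -j/(ω·C) = 0 - j150.5 Ω
Step 3 — Parallel branch: R2 || C = 1/(1/R2 + 1/C) = 61.53 - j118.6 Ω.
Step 4 — Series with R1: Z_total = R1 + (R2 || C) = 76.93 - j118.6 Ω = 141.3∠-57.0° Ω.
Step 5 — Power factor: PF = cos(φ) = Re(Z)/|Z| = 76.933/141.34 = 0.5443.
Step 6 — Type: Im(Z) = -118.6 ⇒ leading (phase φ = -57.0°).

PF = 0.5443 (leading, φ = -57.0°)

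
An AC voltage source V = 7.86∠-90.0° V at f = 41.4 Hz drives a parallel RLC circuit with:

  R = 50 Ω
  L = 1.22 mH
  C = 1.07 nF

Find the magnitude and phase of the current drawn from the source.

Step 1 — Angular frequency: ω = 2π·f = 2π·41.4 = 260.1 rad/s.
Step 2 — Component impedances:
  R: Z = R = 50 Ω
  L: Z = jωL = j·260.1·0.00122 = 0 + j0.3174 Ω
  C: Z = 1/(jωC) = -j/(ω·C) = 0 - j3.593e+06 Ω
Step 3 — Parallel combination: 1/Z_total = 1/R + 1/L + 1/C; Z_total = 0.002014 + j0.3173 Ω = 0.3173∠89.6° Ω.
Step 4 — Source phasor: V = 7.86∠-90.0° V = 0 - j7.86 V.
Step 5 — Ohm's law: I = V / Z_total = (0 - j7.86) / (0.002014 + j0.3173) = -24.77 - j0.1572 A.
Step 6 — Convert to polar: |I| = 24.77 A, ∠I = -179.6°.

I = 24.77∠-179.6° A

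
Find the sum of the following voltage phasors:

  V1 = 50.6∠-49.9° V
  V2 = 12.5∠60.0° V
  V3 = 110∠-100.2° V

Step 1 — Convert each phasor to rectangular form:
  V1 = 50.6·(cos(-49.9°) + j·sin(-49.9°)) = 32.59 - j38.71 V
  V2 = 12.5·(cos(60.0°) + j·sin(60.0°)) = 6.25 + j10.83 V
  V3 = 110·(cos(-100.2°) + j·sin(-100.2°)) = -19.48 - j108.3 V
Step 2 — Sum components: V_total = 19.36 - j136.1 V.
Step 3 — Convert to polar: |V_total| = 137.5 V, ∠V_total = -81.9°.

V_total = 137.5∠-81.9° V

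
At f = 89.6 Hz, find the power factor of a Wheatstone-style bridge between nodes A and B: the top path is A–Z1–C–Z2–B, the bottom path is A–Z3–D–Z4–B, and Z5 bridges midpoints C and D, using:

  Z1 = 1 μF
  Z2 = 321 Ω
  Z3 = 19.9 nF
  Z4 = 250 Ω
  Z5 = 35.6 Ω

Step 1 — Angular frequency: ω = 2π·f = 2π·89.6 = 563 rad/s.
Step 2 — Component impedances:
  Z1: Z = 1/(jωC) = -j/(ω·C) = 0 - j1776 Ω
  Z2: Z = R = 321 Ω
  Z3: Z = 1/(jωC) = -j/(ω·C) = 0 - j8.926e+04 Ω
  Z4: Z = R = 250 Ω
  Z5: Z = R = 35.6 Ω
Step 3 — Bridge requires nodal analysis (the Z5 bridge couples midpoints C and D, so the two paths cannot be reduced to a simple series/parallel combination). Setting node B to ground and injecting 1 A at node A, the 3-node admittance system at A, C, D solves to V_A = Z_AB = 150.4 - j1742 Ω = 1748∠-85.1° Ω.
Step 4 — Power factor: PF = cos(φ) = Re(Z)/|Z| = 150.4/1748 = 0.08604.
Step 5 — Type: Im(Z) = -1742 ⇒ leading (phase φ = -85.1°).

PF = 0.08604 (leading, φ = -85.1°)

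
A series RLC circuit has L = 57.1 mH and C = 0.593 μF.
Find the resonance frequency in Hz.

Step 1 — Resonance condition Im(Z)=0 gives ω₀ = 1/√(LC).
Step 2 — ω₀ = 1/√(0.0571·5.93e-07) = 5434 rad/s.
Step 3 — f₀ = ω₀/(2π) = 864.9 Hz.

f₀ = 864.9 Hz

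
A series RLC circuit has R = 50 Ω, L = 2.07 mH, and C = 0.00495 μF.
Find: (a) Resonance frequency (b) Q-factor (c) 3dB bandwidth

Step 1 — Resonance: ω₀ = 1/√(LC) = 1/√(0.00207·4.95e-09) = 3.124e+05 rad/s.
Step 2 — f₀ = ω₀/(2π) = 4.972e+04 Hz.
Step 3 — Series Q: Q = ω₀L/R = 3.124e+05·0.00207/50 = 12.93.
Step 4 — Bandwidth: Δω = ω₀/Q = 2.415e+04 rad/s; BW = Δω/(2π) = 3844 Hz.

(a) f₀ = 4.972e+04 Hz  (b) Q = 12.93  (c) BW = 3844 Hz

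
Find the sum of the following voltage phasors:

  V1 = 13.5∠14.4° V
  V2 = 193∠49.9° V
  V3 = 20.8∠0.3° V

Step 1 — Convert each phasor to rectangular form:
  V1 = 13.5·(cos(14.4°) + j·sin(14.4°)) = 13.08 + j3.357 V
  V2 = 193·(cos(49.9°) + j·sin(49.9°)) = 124.3 + j147.6 V
  V3 = 20.8·(cos(0.3°) + j·sin(0.3°)) = 20.8 + j0.1089 V
Step 2 — Sum components: V_total = 158.2 + j151.1 V.
Step 3 — Convert to polar: |V_total| = 218.8 V, ∠V_total = 43.7°.

V_total = 218.8∠43.7° V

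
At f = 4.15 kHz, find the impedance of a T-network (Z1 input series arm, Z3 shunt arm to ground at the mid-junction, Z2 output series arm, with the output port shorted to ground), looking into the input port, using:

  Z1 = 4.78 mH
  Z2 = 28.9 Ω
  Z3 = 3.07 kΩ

Step 1 — Angular frequency: ω = 2π·f = 2π·4150 = 2.608e+04 rad/s.
Step 2 — Component impedances:
  Z1: Z = jωL = j·2.608e+04·0.00478 = 0 + j124.6 Ω
  Z2: Z = R = 28.9 Ω
  Z3: Z = R = 3070 Ω
Step 3 — With the output port shorted to ground, the output series arm Z2 runs from the junction to ground; the shunt arm Z3 also runs from the junction to ground. They appear in parallel: Z3 || Z2 = 28.63 Ω.
Step 4 — Series with input arm Z1: Z_in = Z1 + (Z3 || Z2) = 28.63 + j124.6 Ω = 127.9∠77.1° Ω.

Z = 28.63 + j124.6 Ω = 127.9∠77.1° Ω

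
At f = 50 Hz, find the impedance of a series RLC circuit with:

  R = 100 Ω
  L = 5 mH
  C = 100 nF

Step 1 — Angular frequency: ω = 2π·f = 2π·50 = 314.2 rad/s.
Step 2 — Component impedances:
  R: Z = R = 100 Ω
  L: Z = jωL = j·314.2·0.005 = 0 + j1.571 Ω
  C: Z = 1/(jωC) = -j/(ω·C) = 0 - j3.183e+04 Ω
Step 3 — Series combination: Z_total = R + L + C = 100 - j3.183e+04 Ω = 3.183e+04∠-89.8° Ω.

Z = 100 - j3.183e+04 Ω = 3.183e+04∠-89.8° Ω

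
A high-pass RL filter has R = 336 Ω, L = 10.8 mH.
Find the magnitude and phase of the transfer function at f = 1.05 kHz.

Step 1 — Angular frequency: ω = 2π·1050 = 6597 rad/s.
Step 2 — Transfer function: H(jω) = jωL/(R + jωL).
Step 3 — Numerator jωL = j·71.25; denominator R + jωL = 336 + j71.25.
Step 4 — H = 0.04303 + j0.2029.
Step 5 — Magnitude: |H| = 0.2074 (-13.7 dB); phase: φ = 78.0°.

|H| = 0.2074 (-13.7 dB), φ = 78.0°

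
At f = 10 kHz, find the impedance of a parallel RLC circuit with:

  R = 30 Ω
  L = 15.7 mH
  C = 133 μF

Step 1 — Angular frequency: ω = 2π·f = 2π·1e+04 = 6.283e+04 rad/s.
Step 2 — Component impedances:
  R: Z = R = 30 Ω
  L: Z = jωL = j·6.283e+04·0.0157 = 0 + j986.5 Ω
  C: Z = 1/(jωC) = -j/(ω·C) = 0 - j0.1197 Ω
Step 3 — Parallel combination: 1/Z_total = 1/R + 1/L + 1/C; Z_total = 0.0004774 - j0.1197 Ω = 0.1197∠-89.8° Ω.

Z = 0.0004774 - j0.1197 Ω = 0.1197∠-89.8° Ω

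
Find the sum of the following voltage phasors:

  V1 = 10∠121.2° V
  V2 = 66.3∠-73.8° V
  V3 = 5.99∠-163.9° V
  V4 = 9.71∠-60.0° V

Step 1 — Convert each phasor to rectangular form:
  V1 = 10·(cos(121.2°) + j·sin(121.2°)) = -5.18 + j8.554 V
  V2 = 66.3·(cos(-73.8°) + j·sin(-73.8°)) = 18.5 - j63.67 V
  V3 = 5.99·(cos(-163.9°) + j·sin(-163.9°)) = -5.755 - j1.661 V
  V4 = 9.71·(cos(-60.0°) + j·sin(-60.0°)) = 4.855 - j8.409 V
Step 2 — Sum components: V_total = 12.42 - j65.18 V.
Step 3 — Convert to polar: |V_total| = 66.36 V, ∠V_total = -79.2°.

V_total = 66.36∠-79.2° V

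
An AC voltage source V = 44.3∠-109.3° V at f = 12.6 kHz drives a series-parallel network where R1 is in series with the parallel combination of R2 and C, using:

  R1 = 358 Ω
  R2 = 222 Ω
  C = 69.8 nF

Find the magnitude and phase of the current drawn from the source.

Step 1 — Angular frequency: ω = 2π·f = 2π·1.26e+04 = 7.917e+04 rad/s.
Step 2 — Component impedances:
  R1: Z = R = 358 Ω
  R2: Z = R = 222 Ω
  C: Z = 1/(jωC) = -j/(ω·C) = 0 - j181 Ω
Step 3 — Parallel branch: R2 || C = 1/(1/R2 + 1/C) = 88.63 - j108.7 Ω.
Step 4 — Series with R1: Z_total = R1 + (R2 || C) = 446.6 - j108.7 Ω = 459.7∠-13.7° Ω.
Step 5 — Source phasor: V = 44.3∠-109.3° V = -14.64 - j41.81 V.
Step 6 — Ohm's law: I = V / Z_total = (-14.64 - j41.81) / (446.6 - j108.7) = -0.009436 - j0.09591 A.
Step 7 — Convert to polar: |I| = 0.09637 A, ∠I = -95.6°.

I = 0.09637∠-95.6° A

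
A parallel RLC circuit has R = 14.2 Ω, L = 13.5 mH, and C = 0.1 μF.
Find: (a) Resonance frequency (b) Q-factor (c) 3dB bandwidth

Step 1 — Resonance: ω₀ = 1/√(LC) = 1/√(0.0135·1e-07) = 2.722e+04 rad/s.
Step 2 — f₀ = ω₀/(2π) = 4332 Hz.
Step 3 — Parallel Q: Q = R/(ω₀L) = 14.2/(2.722e+04·0.0135) = 0.03865.
Step 4 — Bandwidth: Δω = ω₀/Q = 7.042e+05 rad/s; BW = Δω/(2π) = 1.121e+05 Hz.

(a) f₀ = 4332 Hz  (b) Q = 0.03865  (c) BW = 1.121e+05 Hz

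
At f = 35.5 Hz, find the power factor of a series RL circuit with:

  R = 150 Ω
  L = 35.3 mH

Step 1 — Angular frequency: ω = 2π·f = 2π·35.5 = 223.1 rad/s.
Step 2 — Component impedances:
  R: Z = R = 150 Ω
  L: Z = jωL = j·223.1·0.0353 = 0 + j7.874 Ω
Step 3 — Series combination: Z_total = R + L = 150 + j7.874 Ω = 150.2∠3.0° Ω.
Step 4 — Power factor: PF = cos(φ) = Re(Z)/|Z| = 150/150.21 = 0.9986.
Step 5 — Type: Im(Z) = 7.874 ⇒ lagging (phase φ = 3.0°).

PF = 0.9986 (lagging, φ = 3.0°)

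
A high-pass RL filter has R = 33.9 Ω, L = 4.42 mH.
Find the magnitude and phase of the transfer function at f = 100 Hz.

Step 1 — Angular frequency: ω = 2π·100 = 628.3 rad/s.
Step 2 — Transfer function: H(jω) = jωL/(R + jωL).
Step 3 — Numerator jωL = j·2.777; denominator R + jωL = 33.9 + j2.777.
Step 4 — H = 0.006667 + j0.08138.
Step 5 — Magnitude: |H| = 0.08165 (-21.8 dB); phase: φ = 85.3°.

|H| = 0.08165 (-21.8 dB), φ = 85.3°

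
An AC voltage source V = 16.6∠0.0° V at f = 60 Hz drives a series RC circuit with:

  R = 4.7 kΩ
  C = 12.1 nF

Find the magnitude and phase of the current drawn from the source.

Step 1 — Angular frequency: ω = 2π·f = 2π·60 = 377 rad/s.
Step 2 — Component impedances:
  R: Z = R = 4700 Ω
  C: Z = 1/(jωC) = -j/(ω·C) = 0 - j2.192e+05 Ω
Step 3 — Series combination: Z_total = R + C = 4700 - j2.192e+05 Ω = 2.193e+05∠-88.8° Ω.
Step 4 — Source phasor: V = 16.6∠0.0° V = 16.6 V.
Step 5 — Ohm's law: I = V / Z_total = (16.6) / (4700 - j2.192e+05) = 1.623e-06 + j7.569e-05 A.
Step 6 — Convert to polar: |I| = 7.571e-05 A, ∠I = 88.8°.

I = 7.571e-05∠88.8° A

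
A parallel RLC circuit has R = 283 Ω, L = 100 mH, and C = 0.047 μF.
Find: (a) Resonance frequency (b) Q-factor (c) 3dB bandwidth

Step 1 — Resonance: ω₀ = 1/√(LC) = 1/√(0.1·4.7e-08) = 1.459e+04 rad/s.
Step 2 — f₀ = ω₀/(2π) = 2322 Hz.
Step 3 — Parallel Q: Q = R/(ω₀L) = 283/(1.459e+04·0.1) = 0.194.
Step 4 — Bandwidth: Δω = ω₀/Q = 7.518e+04 rad/s; BW = Δω/(2π) = 1.197e+04 Hz.

(a) f₀ = 2322 Hz  (b) Q = 0.194  (c) BW = 1.197e+04 Hz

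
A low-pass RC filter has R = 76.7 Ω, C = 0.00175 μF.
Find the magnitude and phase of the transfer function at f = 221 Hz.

Step 1 — Angular frequency: ω = 2π·221 = 1389 rad/s.
Step 2 — Transfer function: H(jω) = 1/(1 + jωRC).
Step 3 — Denominator: 1 + jωRC = 1 + j·1389·76.7·1.75e-09 = 1 + j0.0001864.
Step 4 — H = 1 - j0.0001864.
Step 5 — Magnitude: |H| = 1 (-0.0 dB); phase: φ = -0.0°.

|H| = 1 (-0.0 dB), φ = -0.0°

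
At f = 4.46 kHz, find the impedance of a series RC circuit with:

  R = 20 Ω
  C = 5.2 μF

Step 1 — Angular frequency: ω = 2π·f = 2π·4460 = 2.802e+04 rad/s.
Step 2 — Component impedances:
  R: Z = R = 20 Ω
  C: Z = 1/(jωC) = -j/(ω·C) = 0 - j6.862 Ω
Step 3 — Series combination: Z_total = R + C = 20 - j6.862 Ω = 21.14∠-18.9° Ω.

Z = 20 - j6.862 Ω = 21.14∠-18.9° Ω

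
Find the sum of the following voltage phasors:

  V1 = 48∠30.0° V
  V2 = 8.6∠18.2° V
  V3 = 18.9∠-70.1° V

Step 1 — Convert each phasor to rectangular form:
  V1 = 48·(cos(30.0°) + j·sin(30.0°)) = 41.57 + j24 V
  V2 = 8.6·(cos(18.2°) + j·sin(18.2°)) = 8.17 + j2.686 V
  V3 = 18.9·(cos(-70.1°) + j·sin(-70.1°)) = 6.433 - j17.77 V
Step 2 — Sum components: V_total = 56.17 + j8.915 V.
Step 3 — Convert to polar: |V_total| = 56.88 V, ∠V_total = 9.0°.

V_total = 56.88∠9.0° V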